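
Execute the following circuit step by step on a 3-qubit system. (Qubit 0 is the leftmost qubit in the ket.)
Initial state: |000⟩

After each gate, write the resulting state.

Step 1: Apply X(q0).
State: |100⟩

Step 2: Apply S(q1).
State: |100⟩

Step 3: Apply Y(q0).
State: -i|000⟩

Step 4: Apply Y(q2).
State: |001⟩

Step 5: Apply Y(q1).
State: i|011⟩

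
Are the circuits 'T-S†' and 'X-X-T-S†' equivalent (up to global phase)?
Yes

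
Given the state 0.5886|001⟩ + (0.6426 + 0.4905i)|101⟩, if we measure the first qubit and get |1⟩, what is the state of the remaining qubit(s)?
(0.7949 + 0.6067i)|01⟩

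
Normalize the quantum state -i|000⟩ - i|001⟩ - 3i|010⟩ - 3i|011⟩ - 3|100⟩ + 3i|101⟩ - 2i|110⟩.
-0.1543i|000⟩ - 0.1543i|001⟩ - 0.4629i|010⟩ - 0.4629i|011⟩ - 0.4629|100⟩ + 0.4629i|101⟩ - 0.3086i|110⟩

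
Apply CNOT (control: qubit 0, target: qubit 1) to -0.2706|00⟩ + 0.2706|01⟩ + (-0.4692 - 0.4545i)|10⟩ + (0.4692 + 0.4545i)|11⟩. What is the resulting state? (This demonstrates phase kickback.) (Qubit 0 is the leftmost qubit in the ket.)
-0.2706|00⟩ + 0.2706|01⟩ + (0.4692 + 0.4545i)|10⟩ + (-0.4692 - 0.4545i)|11⟩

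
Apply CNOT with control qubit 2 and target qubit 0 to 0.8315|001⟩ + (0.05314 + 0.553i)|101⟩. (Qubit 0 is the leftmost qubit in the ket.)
(0.05314 + 0.553i)|001⟩ + 0.8315|101⟩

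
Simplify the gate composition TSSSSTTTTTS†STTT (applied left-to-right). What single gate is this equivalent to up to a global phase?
T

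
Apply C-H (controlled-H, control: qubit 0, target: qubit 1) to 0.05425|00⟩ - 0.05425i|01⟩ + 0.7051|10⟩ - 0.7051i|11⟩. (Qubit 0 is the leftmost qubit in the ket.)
0.05425|00⟩ - 0.05425i|01⟩ + (0.4986 - 0.4986i)|10⟩ + (0.4986 + 0.4986i)|11⟩

C-H leaves the control-|0⟩ kets |00⟩, |01⟩ unchanged and applies H to qubit 1 on the control-|1⟩ pair (|10⟩, |11⟩).
H = [[1/√2, 1/√2], [1/√2, -1/√2]].
With a = amp(|10⟩) = 0.7051 and b = amp(|11⟩) = -0.7051i:
new amp(|10⟩) = (1/√2)·a + (1/√2)·b = (0.4986 - 0.4986i)
new amp(|11⟩) = (1/√2)·a + (-1/√2)·b = (0.4986 + 0.4986i)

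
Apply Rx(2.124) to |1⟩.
-0.8733i|0⟩ + 0.4871|1⟩

Rx(2.124) = [[cos(θ/2), −i·sin(θ/2)], [−i·sin(θ/2), cos(θ/2)]]; θ = 2.124, cos(θ/2) ≈ 0.487126, sin(θ/2) ≈ 0.873331.
With a = amp(|0⟩) = 0 and b = amp(|1⟩) = 1:
new amp(|0⟩) = (0.487126)·a + (-0.873331i)·b = -0.8733i
new amp(|1⟩) = (-0.873331i)·a + (0.487126)·b = 0.4871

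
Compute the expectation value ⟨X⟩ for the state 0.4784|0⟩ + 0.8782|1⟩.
0.8403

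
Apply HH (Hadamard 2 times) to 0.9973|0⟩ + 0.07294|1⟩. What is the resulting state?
0.9973|0⟩ + 0.07294|1⟩

H² = I, so an even number of Hadamards cancels: H^2 = I and the state is unchanged.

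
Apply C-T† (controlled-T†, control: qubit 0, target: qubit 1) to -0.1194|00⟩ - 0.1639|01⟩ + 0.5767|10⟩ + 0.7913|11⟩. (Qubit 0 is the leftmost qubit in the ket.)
-0.1194|00⟩ - 0.1639|01⟩ + 0.5767|10⟩ + (0.5595 - 0.5595i)|11⟩

C-T† leaves the control-|0⟩ kets |00⟩, |01⟩ unchanged and applies T† to qubit 1 on the control-|1⟩ pair (|10⟩, |11⟩).
T† = [[1, 0], [0, (1/√2 - (1/√2)i)]].
With a = amp(|10⟩) = 0.5767 and b = amp(|11⟩) = 0.7913:
new amp(|10⟩) = (1)·a = 0.5767
new amp(|11⟩) = (1/√2 - (1/√2)i)·b = (0.5595 - 0.5595i)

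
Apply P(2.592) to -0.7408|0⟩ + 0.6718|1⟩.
-0.7408|0⟩ + (-0.5729 + 0.3509i)|1⟩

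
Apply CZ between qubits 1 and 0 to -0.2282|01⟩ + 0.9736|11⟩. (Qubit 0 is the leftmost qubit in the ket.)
-0.2282|01⟩ - 0.9736|11⟩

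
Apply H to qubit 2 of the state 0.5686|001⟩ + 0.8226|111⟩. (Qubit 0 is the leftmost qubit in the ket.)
0.4021|000⟩ - 0.4021|001⟩ + 0.5817|110⟩ - 0.5817|111⟩

H on qubit 2 mixes each pair of kets that differ only in qubit 2: amplitudes (a, b) of (|…0…⟩, |…1…⟩) become ((a + b)/√2, (a − b)/√2). Kets absent from the input have amplitude 0.
(|000⟩, |001⟩): (a, b) = (0, 0.5686) → (0.4021, -0.4021)
(|110⟩, |111⟩): (a, b) = (0, 0.8226) → (0.5817, -0.5817)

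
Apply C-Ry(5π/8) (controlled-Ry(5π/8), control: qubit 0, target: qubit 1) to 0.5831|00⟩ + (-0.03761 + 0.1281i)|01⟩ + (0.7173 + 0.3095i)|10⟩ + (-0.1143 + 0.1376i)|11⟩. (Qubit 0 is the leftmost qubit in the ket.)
0.5831|00⟩ + (-0.03761 + 0.1281i)|01⟩ + (0.4935 + 0.05754i)|10⟩ + (0.5329 + 0.3338i)|11⟩

C-Ry(5π/8) leaves the control-|0⟩ kets |00⟩, |01⟩ unchanged and applies Ry(5π/8) to qubit 1 on the control-|1⟩ pair (|10⟩, |11⟩).
Ry(5π/8) = [[cos(θ/2), −sin(θ/2)], [sin(θ/2), cos(θ/2)]]; θ = 5π/8, cos(θ/2) ≈ 0.55557, sin(θ/2) ≈ 0.83147.
With a = amp(|10⟩) = (0.7173 + 0.3095i) and b = amp(|11⟩) = (-0.1143 + 0.1376i):
new amp(|10⟩) = (0.55557)·a + (-0.83147)·b = (0.4935 + 0.05754i)
new amp(|11⟩) = (0.83147)·a + (0.55557)·b = (0.5329 + 0.3338i)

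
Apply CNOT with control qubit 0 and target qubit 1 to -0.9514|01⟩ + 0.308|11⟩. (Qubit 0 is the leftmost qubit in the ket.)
-0.9514|01⟩ + 0.308|10⟩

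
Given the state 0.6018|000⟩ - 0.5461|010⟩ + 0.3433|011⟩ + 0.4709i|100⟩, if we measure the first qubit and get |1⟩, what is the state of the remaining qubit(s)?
i|00⟩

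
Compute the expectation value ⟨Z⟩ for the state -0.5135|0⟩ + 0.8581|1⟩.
-0.4727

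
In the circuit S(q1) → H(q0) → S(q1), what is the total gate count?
3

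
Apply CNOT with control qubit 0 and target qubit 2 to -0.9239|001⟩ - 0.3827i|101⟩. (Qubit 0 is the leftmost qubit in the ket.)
-0.9239|001⟩ - 0.3827i|100⟩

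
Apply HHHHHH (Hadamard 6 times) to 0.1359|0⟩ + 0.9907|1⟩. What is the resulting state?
0.1359|0⟩ + 0.9907|1⟩

H² = I, so an even number of Hadamards cancels: H^6 = I and the state is unchanged.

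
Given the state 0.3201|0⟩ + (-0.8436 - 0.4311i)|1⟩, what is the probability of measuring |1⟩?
0.8975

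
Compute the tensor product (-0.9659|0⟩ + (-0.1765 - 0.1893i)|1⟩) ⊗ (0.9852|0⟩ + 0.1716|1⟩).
-0.9516|00⟩ - 0.1657|01⟩ + (-0.1739 - 0.1865i)|10⟩ + (-0.03029 - 0.03248i)|11⟩

amp(|b₁b₂…⟩) = product of the factor amplitudes for bits b₁, b₂, …; only kets whose every factor amplitude is nonzero survive.
|00⟩: (-0.9659)(0.9852) = -0.9516
|01⟩: (-0.9659)(0.1716) = -0.1657
|10⟩: (-0.1765 - 0.1893i)(0.9852) = (-0.1739 - 0.1865i)
|11⟩: (-0.1765 - 0.1893i)(0.1716) = (-0.03029 - 0.03248i)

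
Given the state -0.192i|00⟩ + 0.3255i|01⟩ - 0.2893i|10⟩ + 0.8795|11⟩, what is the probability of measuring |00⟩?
0.03686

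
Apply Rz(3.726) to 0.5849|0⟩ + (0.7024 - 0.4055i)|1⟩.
(-0.1685 - 0.5601i)|0⟩ + (0.186 + 0.7894i)|1⟩

Rz(3.726) = [[e^(−iθ/2), 0], [0, e^(iθ/2)]] with e^(±iθ/2) = cos(θ/2) ± i·sin(θ/2); θ = 3.726, cos(θ/2) ≈ -0.288063, sin(θ/2) ≈ 0.957611.
With a = amp(|0⟩) = 0.5849 and b = amp(|1⟩) = (0.7024 - 0.4055i):
new amp(|0⟩) = (-0.288063 - 0.957611i)·a = (-0.1685 - 0.5601i)
new amp(|1⟩) = (-0.288063 + 0.957611i)·b = (0.186 + 0.7894i)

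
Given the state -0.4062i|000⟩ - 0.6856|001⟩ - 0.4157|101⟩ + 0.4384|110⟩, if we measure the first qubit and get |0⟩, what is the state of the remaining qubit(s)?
-0.5097i|00⟩ - 0.8603|01⟩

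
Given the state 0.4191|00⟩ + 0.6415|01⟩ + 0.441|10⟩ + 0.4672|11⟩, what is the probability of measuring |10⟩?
0.1945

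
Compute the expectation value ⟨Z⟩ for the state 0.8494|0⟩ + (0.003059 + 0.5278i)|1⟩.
0.4429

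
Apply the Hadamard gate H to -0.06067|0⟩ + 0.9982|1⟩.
0.6629|0⟩ - 0.7487|1⟩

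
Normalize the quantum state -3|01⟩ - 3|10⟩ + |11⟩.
-0.6882|01⟩ - 0.6882|10⟩ + 0.2294|11⟩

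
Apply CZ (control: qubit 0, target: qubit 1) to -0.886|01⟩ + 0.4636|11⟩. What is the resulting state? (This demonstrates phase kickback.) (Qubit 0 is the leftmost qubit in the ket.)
-0.886|01⟩ - 0.4636|11⟩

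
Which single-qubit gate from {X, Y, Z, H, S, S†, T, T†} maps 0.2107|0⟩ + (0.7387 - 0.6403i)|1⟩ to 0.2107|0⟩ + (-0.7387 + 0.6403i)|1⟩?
Z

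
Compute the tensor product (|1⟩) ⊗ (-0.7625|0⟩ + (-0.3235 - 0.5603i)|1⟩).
-0.7625|10⟩ + (-0.3235 - 0.5603i)|11⟩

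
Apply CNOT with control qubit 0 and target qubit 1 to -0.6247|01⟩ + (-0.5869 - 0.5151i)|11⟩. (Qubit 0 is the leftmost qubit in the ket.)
-0.6247|01⟩ + (-0.5869 - 0.5151i)|10⟩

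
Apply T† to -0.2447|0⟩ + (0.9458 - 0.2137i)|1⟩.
-0.2447|0⟩ + (0.5177 - 0.8199i)|1⟩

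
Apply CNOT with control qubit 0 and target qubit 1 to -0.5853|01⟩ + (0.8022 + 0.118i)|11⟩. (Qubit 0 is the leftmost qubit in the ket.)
-0.5853|01⟩ + (0.8022 + 0.118i)|10⟩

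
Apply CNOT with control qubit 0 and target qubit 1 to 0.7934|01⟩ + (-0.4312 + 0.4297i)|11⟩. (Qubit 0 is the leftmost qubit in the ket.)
0.7934|01⟩ + (-0.4312 + 0.4297i)|10⟩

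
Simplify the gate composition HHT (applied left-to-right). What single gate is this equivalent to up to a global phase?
T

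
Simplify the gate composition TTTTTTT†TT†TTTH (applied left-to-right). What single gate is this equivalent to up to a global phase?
H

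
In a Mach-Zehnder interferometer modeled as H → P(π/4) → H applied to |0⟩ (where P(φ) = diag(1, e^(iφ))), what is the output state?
(0.8536 + (1/√8)i)|0⟩ + (0.1464 - (1/√8)i)|1⟩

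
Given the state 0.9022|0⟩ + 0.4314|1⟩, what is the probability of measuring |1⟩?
0.1861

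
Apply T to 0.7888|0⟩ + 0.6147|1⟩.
0.7888|0⟩ + (0.4347 + 0.4347i)|1⟩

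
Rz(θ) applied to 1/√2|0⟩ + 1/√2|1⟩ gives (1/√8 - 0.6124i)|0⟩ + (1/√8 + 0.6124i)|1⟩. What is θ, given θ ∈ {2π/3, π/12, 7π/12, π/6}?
2π/3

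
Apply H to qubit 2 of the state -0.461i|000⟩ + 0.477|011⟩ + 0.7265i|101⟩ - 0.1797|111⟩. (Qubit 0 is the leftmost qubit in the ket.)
-0.326i|000⟩ - 0.326i|001⟩ + 0.3373|010⟩ - 0.3373|011⟩ + 0.5137i|100⟩ - 0.5137i|101⟩ - 0.1271|110⟩ + 0.1271|111⟩

H on qubit 2 mixes each pair of kets that differ only in qubit 2: amplitudes (a, b) of (|…0…⟩, |…1…⟩) become ((a + b)/√2, (a − b)/√2). Kets absent from the input have amplitude 0.
(|000⟩, |001⟩): (a, b) = (-0.461i, 0) → (-0.326i, -0.326i)
(|010⟩, |011⟩): (a, b) = (0, 0.477) → (0.3373, -0.3373)
(|100⟩, |101⟩): (a, b) = (0, 0.7265i) → (0.5137i, -0.5137i)
(|110⟩, |111⟩): (a, b) = (0, -0.1797) → (-0.1271, 0.1271)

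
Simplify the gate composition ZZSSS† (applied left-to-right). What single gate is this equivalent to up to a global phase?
S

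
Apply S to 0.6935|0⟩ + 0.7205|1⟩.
0.6935|0⟩ + 0.7205i|1⟩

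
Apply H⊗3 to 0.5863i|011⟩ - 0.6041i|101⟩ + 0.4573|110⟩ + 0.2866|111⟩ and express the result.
(0.263 - 0.006293i)|000⟩ + (0.06035 + 0.006293i)|001⟩ + (-0.263 - 0.4209i)|010⟩ + (-0.06035 + 0.4209i)|011⟩ + (-0.263 + 0.4209i)|100⟩ + (-0.06035 - 0.4209i)|101⟩ + (0.263 + 0.006293i)|110⟩ + (0.06035 - 0.006293i)|111⟩

H⊗3 gives amp(|y⟩) = (1/2√2) Σ_x (−1)^(x·y) amp(|x⟩), where x·y is the number of positions in which both x and y have a 1.
|000⟩: (0.5863i - 0.6041i + 0.4573 + 0.2866)/(2√2) = (0.263 - 0.006293i)
|001⟩: (-0.5863i + 0.6041i + 0.4573 - 0.2866)/(2√2) = (0.06035 + 0.006293i)
|010⟩: (-0.5863i - 0.6041i - 0.4573 - 0.2866)/(2√2) = (-0.263 - 0.4209i)
|011⟩: (0.5863i + 0.6041i - 0.4573 + 0.2866)/(2√2) = (-0.06035 + 0.4209i)
|100⟩: (0.5863i + 0.6041i - 0.4573 - 0.2866)/(2√2) = (-0.263 + 0.4209i)
|101⟩: (-0.5863i - 0.6041i - 0.4573 + 0.2866)/(2√2) = (-0.06035 - 0.4209i)
|110⟩: (-0.5863i + 0.6041i + 0.4573 + 0.2866)/(2√2) = (0.263 + 0.006293i)
|111⟩: (0.5863i - 0.6041i + 0.4573 - 0.2866)/(2√2) = (0.06035 - 0.006293i)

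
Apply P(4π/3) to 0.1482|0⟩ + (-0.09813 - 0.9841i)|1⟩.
0.1482|0⟩ + (-0.8032 + 0.577i)|1⟩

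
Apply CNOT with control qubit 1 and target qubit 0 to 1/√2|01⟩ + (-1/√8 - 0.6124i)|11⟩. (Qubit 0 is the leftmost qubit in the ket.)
(-1/√8 - 0.6124i)|01⟩ + 1/√2|11⟩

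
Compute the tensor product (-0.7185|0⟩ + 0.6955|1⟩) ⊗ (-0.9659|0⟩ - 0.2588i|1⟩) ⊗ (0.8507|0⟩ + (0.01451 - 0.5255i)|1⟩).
0.5904|000⟩ + (0.01007 - 0.3647i)|001⟩ + 0.1582i|010⟩ + (0.09772 + 0.002698i)|011⟩ - 0.5715|100⟩ + (-0.009748 + 0.353i)|101⟩ - 0.1531i|110⟩ + (-0.09459 - 0.002612i)|111⟩

amp(|b₁b₂…⟩) = product of the factor amplitudes for bits b₁, b₂, …; only kets whose every factor amplitude is nonzero survive.
|000⟩: (-0.7185)(-0.9659)(0.8507) = 0.5904
|001⟩: (-0.7185)(-0.9659)(0.01451 - 0.5255i) = (0.01007 - 0.3647i)
|010⟩: (-0.7185)(-0.2588i)(0.8507) = 0.1582i
|011⟩: (-0.7185)(-0.2588i)(0.01451 - 0.5255i) = (0.09772 + 0.002698i)
|100⟩: (0.6955)(-0.9659)(0.8507) = -0.5715
|101⟩: (0.6955)(-0.9659)(0.01451 - 0.5255i) = (-0.009748 + 0.353i)
|110⟩: (0.6955)(-0.2588i)(0.8507) = -0.1531i
|111⟩: (0.6955)(-0.2588i)(0.01451 - 0.5255i) = (-0.09459 - 0.002612i)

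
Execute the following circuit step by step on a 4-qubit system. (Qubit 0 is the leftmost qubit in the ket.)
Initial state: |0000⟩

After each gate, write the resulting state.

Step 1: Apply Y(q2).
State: i|0010⟩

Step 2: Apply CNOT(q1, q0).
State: i|0010⟩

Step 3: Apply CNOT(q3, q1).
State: i|0010⟩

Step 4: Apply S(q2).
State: -|0010⟩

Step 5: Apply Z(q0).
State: -|0010⟩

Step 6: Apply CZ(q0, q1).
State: -|0010⟩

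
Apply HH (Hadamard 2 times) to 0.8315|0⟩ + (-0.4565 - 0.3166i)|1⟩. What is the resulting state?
0.8315|0⟩ + (-0.4565 - 0.3166i)|1⟩

H² = I, so an even number of Hadamards cancels: H^2 = I and the state is unchanged.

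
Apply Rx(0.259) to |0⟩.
0.9916|0⟩ - 0.1291i|1⟩

Rx(0.259) = [[cos(θ/2), −i·sin(θ/2)], [−i·sin(θ/2), cos(θ/2)]]; θ = 0.259, cos(θ/2) ≈ 0.991627, sin(θ/2) ≈ 0.129138.
With a = amp(|0⟩) = 1 and b = amp(|1⟩) = 0:
new amp(|0⟩) = (0.991627)·a + (-0.129138i)·b = 0.9916
new amp(|1⟩) = (-0.129138i)·a + (0.991627)·b = -0.1291i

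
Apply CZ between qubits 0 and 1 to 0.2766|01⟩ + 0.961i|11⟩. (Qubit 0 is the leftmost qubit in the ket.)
0.2766|01⟩ - 0.961i|11⟩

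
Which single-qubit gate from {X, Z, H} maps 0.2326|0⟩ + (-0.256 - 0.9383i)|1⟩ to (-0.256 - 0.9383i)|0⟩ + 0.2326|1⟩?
X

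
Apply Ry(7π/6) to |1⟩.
-0.9659|0⟩ - 0.2588|1⟩

Ry(7π/6) = [[cos(θ/2), −sin(θ/2)], [sin(θ/2), cos(θ/2)]]; θ = 7π/6, cos(θ/2) ≈ -0.258819, sin(θ/2) ≈ 0.965926.
With a = amp(|0⟩) = 0 and b = amp(|1⟩) = 1:
new amp(|0⟩) = (-0.258819)·a + (-0.965926)·b = -0.9659
new amp(|1⟩) = (0.965926)·a + (-0.258819)·b = -0.2588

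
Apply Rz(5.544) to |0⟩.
(-0.9325 - 0.3612i)|0⟩

Rz(5.544) = [[e^(−iθ/2), 0], [0, e^(iθ/2)]] with e^(±iθ/2) = cos(θ/2) ± i·sin(θ/2); θ = 5.544, cos(θ/2) ≈ -0.932475, sin(θ/2) ≈ 0.361236.
With a = amp(|0⟩) = 1 and b = amp(|1⟩) = 0:
new amp(|0⟩) = (-0.932475 - 0.361236i)·a = (-0.9325 - 0.3612i)
new amp(|1⟩) = (-0.932475 + 0.361236i)·b = 0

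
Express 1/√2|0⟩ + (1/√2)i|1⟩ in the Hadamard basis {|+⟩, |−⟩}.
(1/2 + (1/2)i)|+⟩ + (1/2 - (1/2)i)|−⟩

With |ψ⟩ = α|0⟩ + β|1⟩, the Hadamard-basis coefficients are ⟨+|ψ⟩ = (α + β)/√2 and ⟨−|ψ⟩ = (α − β)/√2.
Here α = 1/√2, β = (1/√2)i: (α + β)/√2 = (1/2 + (1/2)i), (α − β)/√2 = (1/2 - (1/2)i).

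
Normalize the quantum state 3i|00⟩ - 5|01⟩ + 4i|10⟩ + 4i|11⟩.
0.3693i|00⟩ - 0.6155|01⟩ + 0.4924i|10⟩ + 0.4924i|11⟩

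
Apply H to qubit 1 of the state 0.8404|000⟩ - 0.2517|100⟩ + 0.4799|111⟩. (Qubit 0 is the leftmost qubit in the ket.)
0.5943|000⟩ + 0.5943|010⟩ - 0.178|100⟩ + 0.3393|101⟩ - 0.178|110⟩ - 0.3393|111⟩

H on qubit 1 mixes each pair of kets that differ only in qubit 1: amplitudes (a, b) of (|…0…⟩, |…1…⟩) become ((a + b)/√2, (a − b)/√2). Kets absent from the input have amplitude 0.
(|000⟩, |010⟩): (a, b) = (0.8404, 0) → (0.5943, 0.5943)
(|100⟩, |110⟩): (a, b) = (-0.2517, 0) → (-0.178, -0.178)
(|101⟩, |111⟩): (a, b) = (0, 0.4799) → (0.3393, -0.3393)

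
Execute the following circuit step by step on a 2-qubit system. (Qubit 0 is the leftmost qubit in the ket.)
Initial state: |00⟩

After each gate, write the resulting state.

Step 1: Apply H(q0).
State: 1/√2|00⟩ + 1/√2|10⟩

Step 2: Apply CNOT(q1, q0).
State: 1/√2|00⟩ + 1/√2|10⟩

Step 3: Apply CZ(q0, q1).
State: 1/√2|00⟩ + 1/√2|10⟩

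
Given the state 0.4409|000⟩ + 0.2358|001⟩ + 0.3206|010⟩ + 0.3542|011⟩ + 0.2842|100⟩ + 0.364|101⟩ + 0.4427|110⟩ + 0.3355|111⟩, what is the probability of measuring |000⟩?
0.1944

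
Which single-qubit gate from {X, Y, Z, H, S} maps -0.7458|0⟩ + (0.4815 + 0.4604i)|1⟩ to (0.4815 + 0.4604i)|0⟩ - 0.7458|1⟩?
X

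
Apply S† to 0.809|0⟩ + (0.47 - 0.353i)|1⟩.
0.809|0⟩ + (-0.353 - 0.47i)|1⟩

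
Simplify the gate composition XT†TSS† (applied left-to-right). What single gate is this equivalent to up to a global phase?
X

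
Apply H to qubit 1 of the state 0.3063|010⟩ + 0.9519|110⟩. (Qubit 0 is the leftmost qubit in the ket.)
0.2166|000⟩ - 0.2166|010⟩ + 0.6731|100⟩ - 0.6731|110⟩

H on qubit 1 mixes each pair of kets that differ only in qubit 1: amplitudes (a, b) of (|…0…⟩, |…1…⟩) become ((a + b)/√2, (a − b)/√2). Kets absent from the input have amplitude 0.
(|000⟩, |010⟩): (a, b) = (0, 0.3063) → (0.2166, -0.2166)
(|100⟩, |110⟩): (a, b) = (0, 0.9519) → (0.6731, -0.6731)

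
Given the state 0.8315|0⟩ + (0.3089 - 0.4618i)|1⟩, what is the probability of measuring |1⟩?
0.3087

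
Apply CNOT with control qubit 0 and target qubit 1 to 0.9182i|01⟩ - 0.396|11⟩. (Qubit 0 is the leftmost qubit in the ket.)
0.9182i|01⟩ - 0.396|10⟩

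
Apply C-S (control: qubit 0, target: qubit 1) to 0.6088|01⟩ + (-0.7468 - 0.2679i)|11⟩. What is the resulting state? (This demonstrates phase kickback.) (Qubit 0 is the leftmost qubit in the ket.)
0.6088|01⟩ + (0.2679 - 0.7468i)|11⟩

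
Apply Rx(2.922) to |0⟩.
0.1096|0⟩ - 0.994i|1⟩

Rx(2.922) = [[cos(θ/2), −i·sin(θ/2)], [−i·sin(θ/2), cos(θ/2)]]; θ = 2.922, cos(θ/2) ≈ 0.109576, sin(θ/2) ≈ 0.993978.
With a = amp(|0⟩) = 1 and b = amp(|1⟩) = 0:
new amp(|0⟩) = (0.109576)·a + (-0.993978i)·b = 0.1096
new amp(|1⟩) = (-0.993978i)·a + (0.109576)·b = -0.994i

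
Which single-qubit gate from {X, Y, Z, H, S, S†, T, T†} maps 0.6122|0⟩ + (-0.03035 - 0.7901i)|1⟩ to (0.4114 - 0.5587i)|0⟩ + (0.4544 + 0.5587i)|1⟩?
H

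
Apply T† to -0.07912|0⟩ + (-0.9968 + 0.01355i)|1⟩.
-0.07912|0⟩ + (-0.6953 + 0.7144i)|1⟩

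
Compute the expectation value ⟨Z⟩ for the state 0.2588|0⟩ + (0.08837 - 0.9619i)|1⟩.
-0.8661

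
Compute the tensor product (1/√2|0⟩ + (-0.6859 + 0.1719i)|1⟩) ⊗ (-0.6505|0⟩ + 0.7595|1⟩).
-0.46|00⟩ + 0.537|01⟩ + (0.4462 - 0.1118i)|10⟩ + (-0.5209 + 0.1306i)|11⟩

amp(|b₁b₂…⟩) = product of the factor amplitudes for bits b₁, b₂, …; only kets whose every factor amplitude is nonzero survive.
|00⟩: (1/√2)(-0.6505) = -0.46
|01⟩: (1/√2)(0.7595) = 0.537
|10⟩: (-0.6859 + 0.1719i)(-0.6505) = (0.4462 - 0.1118i)
|11⟩: (-0.6859 + 0.1719i)(0.7595) = (-0.5209 + 0.1306i)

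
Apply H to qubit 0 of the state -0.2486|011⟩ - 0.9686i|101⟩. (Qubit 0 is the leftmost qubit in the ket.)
-0.6849i|001⟩ - 0.1758|011⟩ + 0.6849i|101⟩ - 0.1758|111⟩

H on qubit 0 mixes each pair of kets that differ only in qubit 0: amplitudes (a, b) of (|…0…⟩, |…1…⟩) become ((a + b)/√2, (a − b)/√2). Kets absent from the input have amplitude 0.
(|001⟩, |101⟩): (a, b) = (0, -0.9686i) → (-0.6849i, 0.6849i)
(|011⟩, |111⟩): (a, b) = (-0.2486, 0) → (-0.1758, -0.1758)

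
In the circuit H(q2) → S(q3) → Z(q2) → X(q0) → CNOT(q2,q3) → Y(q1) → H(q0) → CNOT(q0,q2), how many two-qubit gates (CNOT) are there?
2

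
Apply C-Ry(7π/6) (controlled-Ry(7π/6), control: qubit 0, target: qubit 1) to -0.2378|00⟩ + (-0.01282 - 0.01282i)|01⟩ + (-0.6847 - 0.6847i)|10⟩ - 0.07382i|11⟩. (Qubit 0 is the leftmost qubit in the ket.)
-0.2378|00⟩ + (-0.01282 - 0.01282i)|01⟩ + (0.1772 + 0.2485i)|10⟩ + (-0.6614 - 0.6423i)|11⟩

C-Ry(7π/6) leaves the control-|0⟩ kets |00⟩, |01⟩ unchanged and applies Ry(7π/6) to qubit 1 on the control-|1⟩ pair (|10⟩, |11⟩).
Ry(7π/6) = [[cos(θ/2), −sin(θ/2)], [sin(θ/2), cos(θ/2)]]; θ = 7π/6, cos(θ/2) ≈ -0.258819, sin(θ/2) ≈ 0.965926.
With a = amp(|10⟩) = (-0.6847 - 0.6847i) and b = amp(|11⟩) = -0.07382i:
new amp(|10⟩) = (-0.258819)·a + (-0.965926)·b = (0.1772 + 0.2485i)
new amp(|11⟩) = (0.965926)·a + (-0.258819)·b = (-0.6614 - 0.6423i)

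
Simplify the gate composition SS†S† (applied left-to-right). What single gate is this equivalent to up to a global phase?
S†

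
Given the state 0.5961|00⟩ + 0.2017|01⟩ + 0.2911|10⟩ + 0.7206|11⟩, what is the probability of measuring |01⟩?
0.04068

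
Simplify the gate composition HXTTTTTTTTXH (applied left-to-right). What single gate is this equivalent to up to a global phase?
I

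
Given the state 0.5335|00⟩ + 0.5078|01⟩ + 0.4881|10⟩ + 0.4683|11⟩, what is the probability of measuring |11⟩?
0.2193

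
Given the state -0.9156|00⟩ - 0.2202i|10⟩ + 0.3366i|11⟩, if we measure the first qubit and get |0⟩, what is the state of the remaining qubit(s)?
-|0⟩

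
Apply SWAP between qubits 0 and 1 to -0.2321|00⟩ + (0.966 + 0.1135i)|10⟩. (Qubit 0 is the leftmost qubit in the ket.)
-0.2321|00⟩ + (0.966 + 0.1135i)|01⟩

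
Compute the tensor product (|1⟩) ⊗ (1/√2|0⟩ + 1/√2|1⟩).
1/√2|10⟩ + 1/√2|11⟩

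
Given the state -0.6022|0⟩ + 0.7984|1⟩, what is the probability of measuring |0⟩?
0.3626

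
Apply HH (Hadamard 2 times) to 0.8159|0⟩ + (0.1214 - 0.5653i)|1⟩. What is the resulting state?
0.8159|0⟩ + (0.1214 - 0.5653i)|1⟩

H² = I, so an even number of Hadamards cancels: H^2 = I and the state is unchanged.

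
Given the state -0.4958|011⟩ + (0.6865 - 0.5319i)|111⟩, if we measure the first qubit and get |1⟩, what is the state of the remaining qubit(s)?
(0.7905 - 0.6125i)|11⟩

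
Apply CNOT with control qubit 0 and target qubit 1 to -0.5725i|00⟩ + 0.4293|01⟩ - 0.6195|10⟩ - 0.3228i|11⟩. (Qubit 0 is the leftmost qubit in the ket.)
-0.5725i|00⟩ + 0.4293|01⟩ - 0.3228i|10⟩ - 0.6195|11⟩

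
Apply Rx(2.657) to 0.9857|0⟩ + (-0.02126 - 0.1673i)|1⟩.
(0.07409 + 0.02064i)|0⟩ + (-0.005101 - 0.997i)|1⟩

Rx(2.657) = [[cos(θ/2), −i·sin(θ/2)], [−i·sin(θ/2), cos(θ/2)]]; θ = 2.657, cos(θ/2) ≈ 0.239933, sin(θ/2) ≈ 0.97079.
With a = amp(|0⟩) = 0.9857 and b = amp(|1⟩) = (-0.02126 - 0.1673i):
new amp(|0⟩) = (0.239933)·a + (-0.97079i)·b = (0.07409 + 0.02064i)
new amp(|1⟩) = (-0.97079i)·a + (0.239933)·b = (-0.005101 - 0.997i)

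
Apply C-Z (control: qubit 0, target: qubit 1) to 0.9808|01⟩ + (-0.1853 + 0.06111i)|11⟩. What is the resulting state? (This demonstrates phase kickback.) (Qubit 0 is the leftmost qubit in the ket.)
0.9808|01⟩ + (0.1853 - 0.06111i)|11⟩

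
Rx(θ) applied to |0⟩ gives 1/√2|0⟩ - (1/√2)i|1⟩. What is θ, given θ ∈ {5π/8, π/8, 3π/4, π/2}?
π/2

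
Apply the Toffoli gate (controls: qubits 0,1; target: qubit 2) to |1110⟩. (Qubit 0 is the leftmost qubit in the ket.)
|1100⟩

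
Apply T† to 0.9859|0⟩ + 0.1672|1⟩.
0.9859|0⟩ + (0.1182 - 0.1182i)|1⟩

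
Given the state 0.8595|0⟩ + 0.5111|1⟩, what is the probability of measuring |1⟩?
0.2612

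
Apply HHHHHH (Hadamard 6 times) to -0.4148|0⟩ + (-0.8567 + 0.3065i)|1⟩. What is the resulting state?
-0.4148|0⟩ + (-0.8567 + 0.3065i)|1⟩

H² = I, so an even number of Hadamards cancels: H^6 = I and the state is unchanged.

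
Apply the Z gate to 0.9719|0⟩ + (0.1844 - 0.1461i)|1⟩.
0.9719|0⟩ + (-0.1844 + 0.1461i)|1⟩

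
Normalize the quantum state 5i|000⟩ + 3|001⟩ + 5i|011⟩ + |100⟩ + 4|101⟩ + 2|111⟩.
0.559i|000⟩ + 0.3354|001⟩ + 0.559i|011⟩ + 0.1118|100⟩ + 1/√5|101⟩ + 0.2236|111⟩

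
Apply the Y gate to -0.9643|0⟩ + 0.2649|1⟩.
-0.2649i|0⟩ - 0.9643i|1⟩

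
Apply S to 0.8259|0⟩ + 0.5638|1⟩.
0.8259|0⟩ + 0.5638i|1⟩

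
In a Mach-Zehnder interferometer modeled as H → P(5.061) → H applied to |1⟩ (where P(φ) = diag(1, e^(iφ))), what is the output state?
(0.3292 + 0.4699i)|0⟩ + (0.6708 - 0.4699i)|1⟩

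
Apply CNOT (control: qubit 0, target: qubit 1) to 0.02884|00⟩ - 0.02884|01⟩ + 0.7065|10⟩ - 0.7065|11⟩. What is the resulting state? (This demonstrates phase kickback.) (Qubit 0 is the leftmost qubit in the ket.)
0.02884|00⟩ - 0.02884|01⟩ - 0.7065|10⟩ + 0.7065|11⟩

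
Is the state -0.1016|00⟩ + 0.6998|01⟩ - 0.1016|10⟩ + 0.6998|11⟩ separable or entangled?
Separable

Writing the state as a|00⟩ + b|01⟩ + c|10⟩ + d|11⟩, it is a product state iff ad − bc = 0.
Here (a, b, c, d) = (-0.1016, 0.6998, -0.1016, 0.6998): ad − bc = (-0.1016)(0.6998) − (0.6998)(-0.1016) = 0, so the state is separable.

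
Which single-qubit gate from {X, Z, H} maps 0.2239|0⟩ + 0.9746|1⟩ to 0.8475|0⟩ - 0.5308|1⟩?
H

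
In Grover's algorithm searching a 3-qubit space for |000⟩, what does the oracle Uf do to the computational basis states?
Uf|x⟩ = -|x⟩ if x = 000, else |x⟩ (phase flip on target)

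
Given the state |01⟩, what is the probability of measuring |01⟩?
1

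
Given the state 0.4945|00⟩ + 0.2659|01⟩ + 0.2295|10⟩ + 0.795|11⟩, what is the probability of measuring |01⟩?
0.0707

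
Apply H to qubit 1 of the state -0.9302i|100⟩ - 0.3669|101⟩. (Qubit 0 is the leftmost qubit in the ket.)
-0.6578i|100⟩ - 0.2594|101⟩ - 0.6578i|110⟩ - 0.2594|111⟩

H on qubit 1 mixes each pair of kets that differ only in qubit 1: amplitudes (a, b) of (|…0…⟩, |…1…⟩) become ((a + b)/√2, (a − b)/√2). Kets absent from the input have amplitude 0.
(|100⟩, |110⟩): (a, b) = (-0.9302i, 0) → (-0.6578i, -0.6578i)
(|101⟩, |111⟩): (a, b) = (-0.3669, 0) → (-0.2594, -0.2594)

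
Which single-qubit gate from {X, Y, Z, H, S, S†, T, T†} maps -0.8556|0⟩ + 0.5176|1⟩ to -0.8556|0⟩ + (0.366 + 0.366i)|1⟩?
T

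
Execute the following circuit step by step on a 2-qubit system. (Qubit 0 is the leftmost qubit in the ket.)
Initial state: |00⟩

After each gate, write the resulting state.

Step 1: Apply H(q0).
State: 1/√2|00⟩ + 1/√2|10⟩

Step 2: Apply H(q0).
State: |00⟩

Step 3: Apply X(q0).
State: |10⟩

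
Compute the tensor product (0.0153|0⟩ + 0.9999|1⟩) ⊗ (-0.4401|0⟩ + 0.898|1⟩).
-0.006734|00⟩ + 0.01374|01⟩ - 0.4401|10⟩ + 0.8979|11⟩

amp(|b₁b₂…⟩) = product of the factor amplitudes for bits b₁, b₂, …; only kets whose every factor amplitude is nonzero survive.
|00⟩: (0.0153)(-0.4401) = -0.006734
|01⟩: (0.0153)(0.898) = 0.01374
|10⟩: (0.9999)(-0.4401) = -0.4401
|11⟩: (0.9999)(0.898) = 0.8979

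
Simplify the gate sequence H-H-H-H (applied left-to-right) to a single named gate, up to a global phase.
I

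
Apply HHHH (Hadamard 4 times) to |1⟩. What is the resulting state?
|1⟩

H² = I, so an even number of Hadamards cancels: H^4 = I and the state is unchanged.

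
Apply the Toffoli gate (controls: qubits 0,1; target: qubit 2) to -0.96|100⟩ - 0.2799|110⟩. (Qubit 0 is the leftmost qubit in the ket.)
-0.96|100⟩ - 0.2799|111⟩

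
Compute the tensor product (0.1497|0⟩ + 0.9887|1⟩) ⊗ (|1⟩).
0.1497|01⟩ + 0.9887|11⟩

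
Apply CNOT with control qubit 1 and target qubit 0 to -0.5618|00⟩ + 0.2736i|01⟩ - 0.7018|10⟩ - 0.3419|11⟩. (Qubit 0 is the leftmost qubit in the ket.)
-0.5618|00⟩ - 0.3419|01⟩ - 0.7018|10⟩ + 0.2736i|11⟩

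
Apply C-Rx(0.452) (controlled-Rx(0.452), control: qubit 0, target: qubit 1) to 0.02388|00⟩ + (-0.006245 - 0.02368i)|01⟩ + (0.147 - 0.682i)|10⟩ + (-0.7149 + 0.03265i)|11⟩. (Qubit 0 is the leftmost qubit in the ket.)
0.02388|00⟩ + (-0.006245 - 0.02368i)|01⟩ + (0.1506 - 0.5045i)|10⟩ + (-0.8495 - 0.00112i)|11⟩

C-Rx(0.452) leaves the control-|0⟩ kets |00⟩, |01⟩ unchanged and applies Rx(0.452) to qubit 1 on the control-|1⟩ pair (|10⟩, |11⟩).
Rx(0.452) = [[cos(θ/2), −i·sin(θ/2)], [−i·sin(θ/2), cos(θ/2)]]; θ = 0.452, cos(θ/2) ≈ 0.974571, sin(θ/2) ≈ 0.224081.
With a = amp(|10⟩) = (0.147 - 0.682i) and b = amp(|11⟩) = (-0.7149 + 0.03265i):
new amp(|10⟩) = (0.974571)·a + (-0.224081i)·b = (0.1506 - 0.5045i)
new amp(|11⟩) = (-0.224081i)·a + (0.974571)·b = (-0.8495 - 0.00112i)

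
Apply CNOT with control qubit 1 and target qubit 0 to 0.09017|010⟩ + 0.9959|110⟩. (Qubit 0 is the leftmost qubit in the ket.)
0.9959|010⟩ + 0.09017|110⟩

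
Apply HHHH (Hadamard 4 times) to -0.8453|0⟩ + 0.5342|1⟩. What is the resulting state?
-0.8453|0⟩ + 0.5342|1⟩

H² = I, so an even number of Hadamards cancels: H^4 = I and the state is unchanged.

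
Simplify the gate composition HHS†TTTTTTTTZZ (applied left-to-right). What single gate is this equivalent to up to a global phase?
S†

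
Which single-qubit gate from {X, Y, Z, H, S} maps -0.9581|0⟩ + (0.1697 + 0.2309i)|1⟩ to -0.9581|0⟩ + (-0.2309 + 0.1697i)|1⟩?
S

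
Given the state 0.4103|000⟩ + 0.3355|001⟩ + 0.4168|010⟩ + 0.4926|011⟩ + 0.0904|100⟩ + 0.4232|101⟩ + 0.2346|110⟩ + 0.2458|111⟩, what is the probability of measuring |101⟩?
0.1791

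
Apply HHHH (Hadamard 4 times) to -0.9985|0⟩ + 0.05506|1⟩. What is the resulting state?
-0.9985|0⟩ + 0.05506|1⟩

H² = I, so an even number of Hadamards cancels: H^4 = I and the state is unchanged.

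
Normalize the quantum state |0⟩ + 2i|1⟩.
1/√5|0⟩ + 0.8944i|1⟩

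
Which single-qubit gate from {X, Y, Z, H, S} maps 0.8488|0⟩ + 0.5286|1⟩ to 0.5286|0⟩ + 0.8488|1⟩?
X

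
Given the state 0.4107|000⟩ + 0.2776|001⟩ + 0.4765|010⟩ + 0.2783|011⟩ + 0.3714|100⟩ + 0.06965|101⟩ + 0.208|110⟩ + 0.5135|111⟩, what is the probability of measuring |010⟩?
0.2271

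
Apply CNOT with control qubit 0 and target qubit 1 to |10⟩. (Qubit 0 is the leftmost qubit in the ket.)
|11⟩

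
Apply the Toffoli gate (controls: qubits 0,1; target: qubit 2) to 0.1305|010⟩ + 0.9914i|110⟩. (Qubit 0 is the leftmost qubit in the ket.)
0.1305|010⟩ + 0.9914i|111⟩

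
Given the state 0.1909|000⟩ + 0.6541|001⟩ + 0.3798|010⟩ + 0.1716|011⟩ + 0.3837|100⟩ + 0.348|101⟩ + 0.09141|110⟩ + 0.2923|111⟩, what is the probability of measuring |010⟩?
0.1442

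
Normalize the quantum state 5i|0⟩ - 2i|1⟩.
0.9285i|0⟩ - 0.3714i|1⟩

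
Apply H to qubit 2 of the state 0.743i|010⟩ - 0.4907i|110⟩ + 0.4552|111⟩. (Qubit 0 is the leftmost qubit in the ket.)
0.5254i|010⟩ + 0.5254i|011⟩ + (0.3219 - 0.347i)|110⟩ + (-0.3219 - 0.347i)|111⟩

H on qubit 2 mixes each pair of kets that differ only in qubit 2: amplitudes (a, b) of (|…0…⟩, |…1…⟩) become ((a + b)/√2, (a − b)/√2). Kets absent from the input have amplitude 0.
(|010⟩, |011⟩): (a, b) = (0.743i, 0) → (0.5254i, 0.5254i)
(|110⟩, |111⟩): (a, b) = (-0.4907i, 0.4552) → ((0.3219 - 0.347i), (-0.3219 - 0.347i))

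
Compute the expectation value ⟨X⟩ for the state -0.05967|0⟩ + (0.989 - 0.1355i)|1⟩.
-0.118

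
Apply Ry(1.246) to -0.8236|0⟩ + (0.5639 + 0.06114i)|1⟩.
(-0.9979 - 0.03567i)|0⟩ + (-0.02259 + 0.04965i)|1⟩

Ry(1.246) = [[cos(θ/2), −sin(θ/2)], [sin(θ/2), cos(θ/2)]]; θ = 1.246, cos(θ/2) ≈ 0.812132, sin(θ/2) ≈ 0.583474.
With a = amp(|0⟩) = -0.8236 and b = amp(|1⟩) = (0.5639 + 0.06114i):
new amp(|0⟩) = (0.812132)·a + (-0.583474)·b = (-0.9979 - 0.03567i)
new amp(|1⟩) = (0.583474)·a + (0.812132)·b = (-0.02259 + 0.04965i)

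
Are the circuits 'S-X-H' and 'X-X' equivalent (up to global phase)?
No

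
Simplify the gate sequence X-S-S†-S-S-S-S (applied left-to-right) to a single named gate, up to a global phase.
X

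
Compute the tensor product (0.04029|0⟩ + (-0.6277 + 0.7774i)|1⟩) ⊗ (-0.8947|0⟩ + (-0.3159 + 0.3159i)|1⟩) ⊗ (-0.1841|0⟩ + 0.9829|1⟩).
0.006636|000⟩ - 0.03543|001⟩ + (0.002343 - 0.002343i)|010⟩ + (-0.01251 + 0.01251i)|011⟩ + (-0.1034 + 0.128i)|100⟩ + (0.552 - 0.6836i)|101⟩ + (0.008706 + 0.08172i)|110⟩ + (-0.04648 - 0.4363i)|111⟩

amp(|b₁b₂…⟩) = product of the factor amplitudes for bits b₁, b₂, …; only kets whose every factor amplitude is nonzero survive.
|000⟩: (0.04029)(-0.8947)(-0.1841) = 0.006636
|001⟩: (0.04029)(-0.8947)(0.9829) = -0.03543
|010⟩: (0.04029)(-0.3159 + 0.3159i)(-0.1841) = (0.002343 - 0.002343i)
|011⟩: (0.04029)(-0.3159 + 0.3159i)(0.9829) = (-0.01251 + 0.01251i)
|100⟩: (-0.6277 + 0.7774i)(-0.8947)(-0.1841) = (-0.1034 + 0.128i)
|101⟩: (-0.6277 + 0.7774i)(-0.8947)(0.9829) = (0.552 - 0.6836i)
|110⟩: (-0.6277 + 0.7774i)(-0.3159 + 0.3159i)(-0.1841) = (0.008706 + 0.08172i)
|111⟩: (-0.6277 + 0.7774i)(-0.3159 + 0.3159i)(0.9829) = (-0.04648 - 0.4363i)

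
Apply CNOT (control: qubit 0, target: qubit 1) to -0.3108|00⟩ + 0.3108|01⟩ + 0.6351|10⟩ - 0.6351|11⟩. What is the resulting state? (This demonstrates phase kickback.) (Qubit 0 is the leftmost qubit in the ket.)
-0.3108|00⟩ + 0.3108|01⟩ - 0.6351|10⟩ + 0.6351|11⟩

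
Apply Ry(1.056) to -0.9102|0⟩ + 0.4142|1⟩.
-0.9949|0⟩ - 0.1008|1⟩

Ry(1.056) = [[cos(θ/2), −sin(θ/2)], [sin(θ/2), cos(θ/2)]]; θ = 1.056, cos(θ/2) ≈ 0.863816, sin(θ/2) ≈ 0.503807.
With a = amp(|0⟩) = -0.9102 and b = amp(|1⟩) = 0.4142:
new amp(|0⟩) = (0.863816)·a + (-0.503807)·b = -0.9949
new amp(|1⟩) = (0.503807)·a + (0.863816)·b = -0.1008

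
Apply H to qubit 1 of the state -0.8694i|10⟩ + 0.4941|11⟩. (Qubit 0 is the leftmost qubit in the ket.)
(0.3494 - 0.6148i)|10⟩ + (-0.3494 - 0.6148i)|11⟩

H on qubit 1 mixes each pair of kets that differ only in qubit 1: amplitudes (a, b) of (|…0…⟩, |…1…⟩) become ((a + b)/√2, (a − b)/√2). Kets absent from the input have amplitude 0.
(|10⟩, |11⟩): (a, b) = (-0.8694i, 0.4941) → ((0.3494 - 0.6148i), (-0.3494 - 0.6148i))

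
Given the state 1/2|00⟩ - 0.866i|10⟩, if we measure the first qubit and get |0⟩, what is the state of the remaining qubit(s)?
|0⟩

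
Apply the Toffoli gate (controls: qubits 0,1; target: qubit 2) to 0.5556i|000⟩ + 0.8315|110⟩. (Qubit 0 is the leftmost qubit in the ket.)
0.5556i|000⟩ + 0.8315|111⟩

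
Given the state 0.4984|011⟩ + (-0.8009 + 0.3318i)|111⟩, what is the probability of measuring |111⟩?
0.7515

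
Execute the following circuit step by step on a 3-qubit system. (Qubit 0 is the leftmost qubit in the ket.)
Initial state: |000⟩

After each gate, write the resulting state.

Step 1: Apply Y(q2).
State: i|001⟩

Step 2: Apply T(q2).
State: (-1/√2 + (1/√2)i)|001⟩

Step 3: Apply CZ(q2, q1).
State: (-1/√2 + (1/√2)i)|001⟩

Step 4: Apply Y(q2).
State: (1/√2 + (1/√2)i)|000⟩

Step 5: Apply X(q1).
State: (1/√2 + (1/√2)i)|010⟩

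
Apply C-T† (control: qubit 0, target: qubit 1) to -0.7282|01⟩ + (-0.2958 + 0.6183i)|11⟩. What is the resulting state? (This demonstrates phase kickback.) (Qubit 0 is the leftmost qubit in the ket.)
-0.7282|01⟩ + (0.228 + 0.6464i)|11⟩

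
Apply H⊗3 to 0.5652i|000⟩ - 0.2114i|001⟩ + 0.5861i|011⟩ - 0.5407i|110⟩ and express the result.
0.1411i|000⟩ - 0.1238i|001⟩ + 0.109i|010⟩ + 0.673i|011⟩ + 0.5235i|100⟩ + 0.2585i|101⟩ - 0.2733i|110⟩ + 0.2906i|111⟩

H⊗3 gives amp(|y⟩) = (1/2√2) Σ_x (−1)^(x·y) amp(|x⟩), where x·y is the number of positions in which both x and y have a 1.
|000⟩: (0.5652i - 0.2114i + 0.5861i - 0.5407i)/(2√2) = 0.1411i
|001⟩: (0.5652i + 0.2114i - 0.5861i - 0.5407i)/(2√2) = -0.1238i
|010⟩: (0.5652i - 0.2114i - 0.5861i + 0.5407i)/(2√2) = 0.109i
|011⟩: (0.5652i + 0.2114i + 0.5861i + 0.5407i)/(2√2) = 0.673i
|100⟩: (0.5652i - 0.2114i + 0.5861i + 0.5407i)/(2√2) = 0.5235i
|101⟩: (0.5652i + 0.2114i - 0.5861i + 0.5407i)/(2√2) = 0.2585i
|110⟩: (0.5652i - 0.2114i - 0.5861i - 0.5407i)/(2√2) = -0.2733i
|111⟩: (0.5652i + 0.2114i + 0.5861i - 0.5407i)/(2√2) = 0.2906i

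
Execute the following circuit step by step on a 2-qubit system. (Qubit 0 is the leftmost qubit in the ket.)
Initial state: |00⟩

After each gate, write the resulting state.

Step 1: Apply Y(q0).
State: i|10⟩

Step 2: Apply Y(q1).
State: -|11⟩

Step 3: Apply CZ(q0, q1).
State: |11⟩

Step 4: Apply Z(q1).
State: -|11⟩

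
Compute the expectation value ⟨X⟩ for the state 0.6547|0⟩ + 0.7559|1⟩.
0.9898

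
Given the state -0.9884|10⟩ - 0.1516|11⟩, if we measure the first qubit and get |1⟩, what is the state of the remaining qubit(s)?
-0.9884|0⟩ - 0.1516|1⟩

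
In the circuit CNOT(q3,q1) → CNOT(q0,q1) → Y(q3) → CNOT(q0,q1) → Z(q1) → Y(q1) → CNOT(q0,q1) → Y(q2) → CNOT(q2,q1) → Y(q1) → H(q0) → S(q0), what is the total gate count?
12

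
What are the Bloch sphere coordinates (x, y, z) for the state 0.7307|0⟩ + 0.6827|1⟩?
(0.9977, 0, 0.06784)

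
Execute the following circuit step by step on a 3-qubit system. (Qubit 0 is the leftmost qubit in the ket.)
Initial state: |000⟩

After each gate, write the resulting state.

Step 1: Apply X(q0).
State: |100⟩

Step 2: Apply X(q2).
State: |101⟩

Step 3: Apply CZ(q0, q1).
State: |101⟩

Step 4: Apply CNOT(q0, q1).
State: |111⟩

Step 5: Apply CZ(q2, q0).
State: -|111⟩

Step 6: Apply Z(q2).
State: |111⟩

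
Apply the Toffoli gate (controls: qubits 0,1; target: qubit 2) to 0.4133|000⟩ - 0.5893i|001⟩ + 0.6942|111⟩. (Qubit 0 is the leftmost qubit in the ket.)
0.4133|000⟩ - 0.5893i|001⟩ + 0.6942|110⟩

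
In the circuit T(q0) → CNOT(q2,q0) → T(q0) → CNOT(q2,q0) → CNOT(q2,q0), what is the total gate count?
5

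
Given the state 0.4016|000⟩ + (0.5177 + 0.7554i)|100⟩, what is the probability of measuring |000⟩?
0.1613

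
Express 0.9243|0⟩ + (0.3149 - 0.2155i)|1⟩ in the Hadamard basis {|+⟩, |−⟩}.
(0.8762 - 0.1524i)|+⟩ + (0.4309 + 0.1524i)|−⟩

With |ψ⟩ = α|0⟩ + β|1⟩, the Hadamard-basis coefficients are ⟨+|ψ⟩ = (α + β)/√2 and ⟨−|ψ⟩ = (α − β)/√2.
Here α = 0.9243, β = (0.3149 - 0.2155i): (α + β)/√2 = (0.8762 - 0.1524i), (α − β)/√2 = (0.4309 + 0.1524i).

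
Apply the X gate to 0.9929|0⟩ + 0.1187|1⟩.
0.1187|0⟩ + 0.9929|1⟩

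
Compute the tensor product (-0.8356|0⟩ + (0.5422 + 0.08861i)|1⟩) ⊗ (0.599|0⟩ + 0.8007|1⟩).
-0.5005|00⟩ - 0.6691|01⟩ + (0.3248 + 0.05308i)|10⟩ + (0.4341 + 0.07095i)|11⟩

amp(|b₁b₂…⟩) = product of the factor amplitudes for bits b₁, b₂, …; only kets whose every factor amplitude is nonzero survive.
|00⟩: (-0.8356)(0.599) = -0.5005
|01⟩: (-0.8356)(0.8007) = -0.6691
|10⟩: (0.5422 + 0.08861i)(0.599) = (0.3248 + 0.05308i)
|11⟩: (0.5422 + 0.08861i)(0.8007) = (0.4341 + 0.07095i)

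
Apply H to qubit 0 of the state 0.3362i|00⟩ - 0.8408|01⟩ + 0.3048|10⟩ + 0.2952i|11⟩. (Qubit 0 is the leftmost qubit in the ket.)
(0.2155 + 0.2377i)|00⟩ + (-0.5945 + 0.2087i)|01⟩ + (-0.2155 + 0.2377i)|10⟩ + (-0.5945 - 0.2087i)|11⟩

H on qubit 0 mixes each pair of kets that differ only in qubit 0: amplitudes (a, b) of (|…0…⟩, |…1…⟩) become ((a + b)/√2, (a − b)/√2). Kets absent from the input have amplitude 0.
(|00⟩, |10⟩): (a, b) = (0.3362i, 0.3048) → ((0.2155 + 0.2377i), (-0.2155 + 0.2377i))
(|01⟩, |11⟩): (a, b) = (-0.8408, 0.2952i) → ((-0.5945 + 0.2087i), (-0.5945 - 0.2087i))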